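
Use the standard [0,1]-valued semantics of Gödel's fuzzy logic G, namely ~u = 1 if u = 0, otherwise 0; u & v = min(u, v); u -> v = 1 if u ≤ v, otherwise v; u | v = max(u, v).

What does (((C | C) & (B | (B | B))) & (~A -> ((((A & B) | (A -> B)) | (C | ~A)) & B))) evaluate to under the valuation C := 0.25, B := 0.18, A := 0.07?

(C | C) = max(0.25, 0.25) = 0.25
(B | B) = max(0.18, 0.18) = 0.18
(B | (B | B)) = max(0.18, 0.18) = 0.18
((C | C) & (B | (B | B))) = min(0.25, 0.18) = 0.18
~A: Gödel ¬ of 0.07 = 0 (operand ≠ 0)
(A & B) = min(0.07, 0.18) = 0.07
(A -> B): 0.07 ≤ 0.18, so result = 1
((A & B) | (A -> B)) = max(0.07, 1) = 1
~A: Gödel ¬ of 0.07 = 0 (operand ≠ 0)
(C | ~A) = max(0.25, 0) = 0.25
(((A & B) | (A -> B)) | (C | ~A)) = max(1, 0.25) = 1
((((A & B) | (A -> B)) | (C | ~A)) & B) = min(1, 0.18) = 0.18
(~A -> ((((A & B) | (A -> B)) | (C | ~A)) & B)): 0 ≤ 0.18, so result = 1
(((C | C) & (B | (B | B))) & (~A -> ((((A & B) | (A -> B)) | (C | ~A)) & B))) = min(0.18, 1) = 0.18

0.18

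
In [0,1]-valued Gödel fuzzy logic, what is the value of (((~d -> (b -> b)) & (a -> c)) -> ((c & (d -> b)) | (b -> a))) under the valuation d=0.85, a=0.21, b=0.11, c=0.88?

1.00

~d: Gödel ¬ of 0.85 = 0 (operand ≠ 0)
(b -> b): 0.11 ≤ 0.11, so result = 1
(~d -> (b -> b)): 0 ≤ 1, so result = 1
(a -> c): 0.21 ≤ 0.88, so result = 1
((~d -> (b -> b)) & (a -> c)) = min(1, 1) = 1
(d -> b): 0.85 > 0.11, so result = 0.11
(c & (d -> b)) = min(0.88, 0.11) = 0.11
(b -> a): 0.11 ≤ 0.21, so result = 1
((c & (d -> b)) | (b -> a)) = max(0.11, 1) = 1
(((~d -> (b -> b)) & (a -> c)) -> ((c & (d -> b)) | (b -> a))): 1 ≤ 1, so result = 1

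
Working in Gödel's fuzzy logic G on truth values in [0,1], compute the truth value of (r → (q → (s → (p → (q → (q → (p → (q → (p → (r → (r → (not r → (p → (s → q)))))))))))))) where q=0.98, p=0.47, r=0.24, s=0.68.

not r: Gödel ¬ of 0.24 = 0 (operand ≠ 0)
(s → q): 0.68 ≤ 0.98, so result = 1
(p → (s → q)): 0.47 ≤ 1, so result = 1
(not r → (p → (s → q))): 0 ≤ 1, so result = 1
(r → (not r → (p → (s → q)))): 0.24 ≤ 1, so result = 1
(r → (r → (not r → (p → (s → q))))): 0.24 ≤ 1, so result = 1
(p → (r → (r → (not r → (p → (s → q)))))): 0.47 ≤ 1, so result = 1
(q → (p → (r → (r → (not r → (p → (s → q))))))): 0.98 ≤ 1, so result = 1
(p → (q → (p → (r → (r → (not r → (p → (s → q)))))))): 0.47 ≤ 1, so result = 1
(q → (p → (q → (p → (r → (r → (not r → (p → (s → q))))))))): 0.98 ≤ 1, so result = 1
(q → (q → (p → (q → (p → (r → (r → (not r → (p → (s → q)))))))))): 0.98 ≤ 1, so result = 1
(p → (q → (q → (p → (q → (p → (r → (r → (not r → (p → (s → q))))))))))): 0.47 ≤ 1, so result = 1
(s → (p → (q → (q → (p → (q → (p → (r → (r → (not r → (p → (s → q)))))))))))): 0.68 ≤ 1, so result = 1
(q → (s → (p → (q → (q → (p → (q → (p → (r → (r → (not r → (p → (s → q))))))))))))): 0.98 ≤ 1, so result = 1
(r → (q → (s → (p → (q → (q → (p → (q → (p → (r → (r → (not r → (p → (s → q)))))))))))))): 0.24 ≤ 1, so result = 1

1.00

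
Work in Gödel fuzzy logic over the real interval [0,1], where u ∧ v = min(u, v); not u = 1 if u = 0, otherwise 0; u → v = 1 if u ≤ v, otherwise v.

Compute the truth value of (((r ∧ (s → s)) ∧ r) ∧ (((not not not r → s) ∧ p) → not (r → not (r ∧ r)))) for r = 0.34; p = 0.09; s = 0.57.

(s → s): 0.57 ≤ 0.57, so result = 1
(r ∧ (s → s)) = min(0.34, 1) = 0.34
((r ∧ (s → s)) ∧ r) = min(0.34, 0.34) = 0.34
not r: Gödel ¬ of 0.34 = 0 (operand ≠ 0)
not not r: Gödel ¬ of 0 = 1 (operand is 0)
not not not r: Gödel ¬ of 1 = 0 (operand ≠ 0)
(not not not r → s): 0 ≤ 0.57, so result = 1
((not not not r → s) ∧ p) = min(1, 0.09) = 0.09
(r ∧ r) = min(0.34, 0.34) = 0.34
not (r ∧ r): Gödel ¬ of 0.34 = 0 (operand ≠ 0)
(r → not (r ∧ r)): 0.34 > 0, so result = 0
not (r → not (r ∧ r)): Gödel ¬ of 0 = 1 (operand is 0)
(((not not not r → s) ∧ p) → not (r → not (r ∧ r))): 0.09 ≤ 1, so result = 1
(((r ∧ (s → s)) ∧ r) ∧ (((not not not r → s) ∧ p) → not (r → not (r ∧ r)))) = min(0.34, 1) = 0.34

0.34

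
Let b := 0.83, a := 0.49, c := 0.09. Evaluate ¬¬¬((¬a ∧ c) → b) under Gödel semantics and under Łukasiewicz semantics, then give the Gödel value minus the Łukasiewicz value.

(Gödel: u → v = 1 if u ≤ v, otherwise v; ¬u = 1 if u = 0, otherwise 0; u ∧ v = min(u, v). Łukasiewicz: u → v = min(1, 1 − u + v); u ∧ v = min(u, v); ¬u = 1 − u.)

0.00

Gödel evaluation:
  ¬a: Gödel ¬ of 0.49 = 0 (operand ≠ 0)
  (¬a ∧ c) = min(0, 0.09) = 0
  ((¬a ∧ c) → b): 0 ≤ 0.83, so result = 1
  ¬((¬a ∧ c) → b): Gödel ¬ of 1 = 0 (operand ≠ 0)
  ¬¬((¬a ∧ c) → b): Gödel ¬ of 0 = 1 (operand is 0)
  ¬¬¬((¬a ∧ c) → b): Gödel ¬ of 1 = 0 (operand ≠ 0)
  Gödel value = 0
Łukasiewicz evaluation:
  ¬a: Łukasiewicz ¬ gives 1 − 0.49 = 0.51
  (¬a ∧ c) = min(0.51, 0.09) = 0.09
  ((¬a ∧ c) → b): min(1, 1 − 0.09 + 0.83) = 1
  ¬((¬a ∧ c) → b): Łukasiewicz ¬ gives 1 − 1 = 0
  ¬¬((¬a ∧ c) → b): Łukasiewicz ¬ gives 1 − 0 = 1
  ¬¬¬((¬a ∧ c) → b): Łukasiewicz ¬ gives 1 − 1 = 0
  Łukasiewicz value = 0
Difference: 0 − 0 = 0.00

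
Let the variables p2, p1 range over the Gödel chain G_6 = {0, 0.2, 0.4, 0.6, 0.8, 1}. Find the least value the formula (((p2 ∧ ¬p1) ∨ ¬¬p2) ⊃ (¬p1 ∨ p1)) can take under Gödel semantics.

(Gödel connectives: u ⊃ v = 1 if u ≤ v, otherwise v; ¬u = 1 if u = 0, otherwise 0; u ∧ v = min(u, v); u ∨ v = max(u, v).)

0.20

The minimum is attained at p2 = 0.2, p1 = 0.2:
  ¬p1: Gödel ¬ of 0.2 = 0 (operand ≠ 0)
  (p2 ∧ ¬p1) = min(0.2, 0) = 0
  ¬p2: Gödel ¬ of 0.2 = 0 (operand ≠ 0)
  ¬¬p2: Gödel ¬ of 0 = 1 (operand is 0)
  ((p2 ∧ ¬p1) ∨ ¬¬p2) = max(0, 1) = 1
  ¬p1: Gödel ¬ of 0.2 = 0 (operand ≠ 0)
  (¬p1 ∨ p1) = max(0, 0.2) = 0.2
  (((p2 ∧ ¬p1) ∨ ¬¬p2) ⊃ (¬p1 ∨ p1)): 1 > 0.2, so result = 0.2
Checking all 36 assignments confirms none give a value below 0.20.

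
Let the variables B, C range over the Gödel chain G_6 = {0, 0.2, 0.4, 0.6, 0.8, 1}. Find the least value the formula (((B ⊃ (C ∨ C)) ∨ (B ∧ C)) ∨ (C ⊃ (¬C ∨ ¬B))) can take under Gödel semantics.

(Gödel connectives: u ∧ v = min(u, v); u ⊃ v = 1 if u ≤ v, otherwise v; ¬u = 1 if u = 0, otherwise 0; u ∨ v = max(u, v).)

0.20

The minimum is attained at B = 0.4, C = 0.2:
  (C ∨ C) = max(0.2, 0.2) = 0.2
  (B ⊃ (C ∨ C)): 0.4 > 0.2, so result = 0.2
  (B ∧ C) = min(0.4, 0.2) = 0.2
  ((B ⊃ (C ∨ C)) ∨ (B ∧ C)) = max(0.2, 0.2) = 0.2
  ¬C: Gödel ¬ of 0.2 = 0 (operand ≠ 0)
  ¬B: Gödel ¬ of 0.4 = 0 (operand ≠ 0)
  (¬C ∨ ¬B) = max(0, 0) = 0
  (C ⊃ (¬C ∨ ¬B)): 0.2 > 0, so result = 0
  (((B ⊃ (C ∨ C)) ∨ (B ∧ C)) ∨ (C ⊃ (¬C ∨ ¬B))) = max(0.2, 0) = 0.2
Checking all 36 assignments confirms none give a value below 0.20.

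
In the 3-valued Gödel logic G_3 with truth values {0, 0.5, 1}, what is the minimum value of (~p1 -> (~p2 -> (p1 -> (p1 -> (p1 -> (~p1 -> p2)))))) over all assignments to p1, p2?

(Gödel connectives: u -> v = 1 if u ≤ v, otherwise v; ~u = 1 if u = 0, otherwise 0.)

1.00

Every assignment gives 1. For instance at p1 = 0, p2 = 0:
  ~p1: Gödel ¬ of 0 = 1 (operand is 0)
  ~p2: Gödel ¬ of 0 = 1 (operand is 0)
  ~p1: Gödel ¬ of 0 = 1 (operand is 0)
  (~p1 -> p2): 1 > 0, so result = 0
  (p1 -> (~p1 -> p2)): 0 ≤ 0, so result = 1
  (p1 -> (p1 -> (~p1 -> p2))): 0 ≤ 1, so result = 1
  (p1 -> (p1 -> (p1 -> (~p1 -> p2)))): 0 ≤ 1, so result = 1
  (~p2 -> (p1 -> (p1 -> (p1 -> (~p1 -> p2))))): 1 ≤ 1, so result = 1
  (~p1 -> (~p2 -> (p1 -> (p1 -> (p1 -> (~p1 -> p2)))))): 1 ≤ 1, so result = 1
All 9 assignments give value 1 — the formula is a G_3-tautology.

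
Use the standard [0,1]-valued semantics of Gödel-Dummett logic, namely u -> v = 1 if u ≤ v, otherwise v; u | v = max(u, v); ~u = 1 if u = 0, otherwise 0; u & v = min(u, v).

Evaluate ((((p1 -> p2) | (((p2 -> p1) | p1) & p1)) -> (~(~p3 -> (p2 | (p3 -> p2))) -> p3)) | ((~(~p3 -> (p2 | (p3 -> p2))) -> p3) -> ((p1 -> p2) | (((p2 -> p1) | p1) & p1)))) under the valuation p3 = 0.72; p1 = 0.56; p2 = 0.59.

(p1 -> p2): 0.56 ≤ 0.59, so result = 1
(p2 -> p1): 0.59 > 0.56, so result = 0.56
((p2 -> p1) | p1) = max(0.56, 0.56) = 0.56
(((p2 -> p1) | p1) & p1) = min(0.56, 0.56) = 0.56
((p1 -> p2) | (((p2 -> p1) | p1) & p1)) = max(1, 0.56) = 1
~p3: Gödel ¬ of 0.72 = 0 (operand ≠ 0)
(p3 -> p2): 0.72 > 0.59, so result = 0.59
(p2 | (p3 -> p2)) = max(0.59, 0.59) = 0.59
(~p3 -> (p2 | (p3 -> p2))): 0 ≤ 0.59, so result = 1
~(~p3 -> (p2 | (p3 -> p2))): Gödel ¬ of 1 = 0 (operand ≠ 0)
(~(~p3 -> (p2 | (p3 -> p2))) -> p3): 0 ≤ 0.72, so result = 1
(((p1 -> p2) | (((p2 -> p1) | p1) & p1)) -> (~(~p3 -> (p2 | (p3 -> p2))) -> p3)): 1 ≤ 1, so result = 1
~p3: Gödel ¬ of 0.72 = 0 (operand ≠ 0)
(p3 -> p2): 0.72 > 0.59, so result = 0.59
(p2 | (p3 -> p2)) = max(0.59, 0.59) = 0.59
(~p3 -> (p2 | (p3 -> p2))): 0 ≤ 0.59, so result = 1
~(~p3 -> (p2 | (p3 -> p2))): Gödel ¬ of 1 = 0 (operand ≠ 0)
(~(~p3 -> (p2 | (p3 -> p2))) -> p3): 0 ≤ 0.72, so result = 1
(p1 -> p2): 0.56 ≤ 0.59, so result = 1
(p2 -> p1): 0.59 > 0.56, so result = 0.56
((p2 -> p1) | p1) = max(0.56, 0.56) = 0.56
(((p2 -> p1) | p1) & p1) = min(0.56, 0.56) = 0.56
((p1 -> p2) | (((p2 -> p1) | p1) & p1)) = max(1, 0.56) = 1
((~(~p3 -> (p2 | (p3 -> p2))) -> p3) -> ((p1 -> p2) | (((p2 -> p1) | p1) & p1))): 1 ≤ 1, so result = 1
((((p1 -> p2) | (((p2 -> p1) | p1) & p1)) -> (~(~p3 -> (p2 | (p3 -> p2))) -> p3)) | ((~(~p3 -> (p2 | (p3 -> p2))) -> p3) -> ((p1 -> p2) | (((p2 -> p1) | p1) & p1)))) = max(1, 1) = 1

1.00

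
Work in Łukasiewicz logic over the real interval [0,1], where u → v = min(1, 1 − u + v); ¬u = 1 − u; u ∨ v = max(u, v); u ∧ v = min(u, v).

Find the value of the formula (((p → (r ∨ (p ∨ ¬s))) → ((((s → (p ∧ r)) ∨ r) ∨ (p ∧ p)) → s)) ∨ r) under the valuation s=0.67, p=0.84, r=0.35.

¬s: Łukasiewicz ¬ gives 1 − 0.67 = 0.33
(p ∨ ¬s) = max(0.84, 0.33) = 0.84
(r ∨ (p ∨ ¬s)) = max(0.35, 0.84) = 0.84
(p → (r ∨ (p ∨ ¬s))): min(1, 1 − 0.84 + 0.84) = 1
(p ∧ r) = min(0.84, 0.35) = 0.35
(s → (p ∧ r)): min(1, 1 − 0.67 + 0.35) = 0.68
((s → (p ∧ r)) ∨ r) = max(0.68, 0.35) = 0.68
(p ∧ p) = min(0.84, 0.84) = 0.84
(((s → (p ∧ r)) ∨ r) ∨ (p ∧ p)) = max(0.68, 0.84) = 0.84
((((s → (p ∧ r)) ∨ r) ∨ (p ∧ p)) → s): min(1, 1 − 0.84 + 0.67) = 0.83
((p → (r ∨ (p ∨ ¬s))) → ((((s → (p ∧ r)) ∨ r) ∨ (p ∧ p)) → s)): min(1, 1 − 1 + 0.83) = 0.83
(((p → (r ∨ (p ∨ ¬s))) → ((((s → (p ∧ r)) ∨ r) ∨ (p ∧ p)) → s)) ∨ r) = max(0.83, 0.35) = 0.83

0.83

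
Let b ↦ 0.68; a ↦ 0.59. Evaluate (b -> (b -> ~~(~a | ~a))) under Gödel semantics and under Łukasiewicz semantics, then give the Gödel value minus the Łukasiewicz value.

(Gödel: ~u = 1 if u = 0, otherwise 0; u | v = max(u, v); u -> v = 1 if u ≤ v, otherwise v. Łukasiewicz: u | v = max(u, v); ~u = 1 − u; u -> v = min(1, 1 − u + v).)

Gödel evaluation:
  ~a: Gödel ¬ of 0.59 = 0 (operand ≠ 0)
  ~a: Gödel ¬ of 0.59 = 0 (operand ≠ 0)
  (~a | ~a) = max(0, 0) = 0
  ~(~a | ~a): Gödel ¬ of 0 = 1 (operand is 0)
  ~~(~a | ~a): Gödel ¬ of 1 = 0 (operand ≠ 0)
  (b -> ~~(~a | ~a)): 0.68 > 0, so result = 0
  (b -> (b -> ~~(~a | ~a))): 0.68 > 0, so result = 0
  Gödel value = 0
Łukasiewicz evaluation:
  ~a: Łukasiewicz ¬ gives 1 − 0.59 = 0.41
  ~a: Łukasiewicz ¬ gives 1 − 0.59 = 0.41
  (~a | ~a) = max(0.41, 0.41) = 0.41
  ~(~a | ~a): Łukasiewicz ¬ gives 1 − 0.41 = 0.59
  ~~(~a | ~a): Łukasiewicz ¬ gives 1 − 0.59 = 0.41
  (b -> ~~(~a | ~a)): min(1, 1 − 0.68 + 0.41) = 0.73
  (b -> (b -> ~~(~a | ~a))): min(1, 1 − 0.68 + 0.73) = 1
  Łukasiewicz value = 1
Difference: 0 − 1 = -1.00

-1.00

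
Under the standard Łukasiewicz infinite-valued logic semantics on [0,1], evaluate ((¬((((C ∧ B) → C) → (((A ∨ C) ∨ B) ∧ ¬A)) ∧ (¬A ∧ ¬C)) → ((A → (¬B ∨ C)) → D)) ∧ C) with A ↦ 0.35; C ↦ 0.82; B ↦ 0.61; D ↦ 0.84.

(C ∧ B) = min(0.82, 0.61) = 0.61
((C ∧ B) → C): min(1, 1 − 0.61 + 0.82) = 1
(A ∨ C) = max(0.35, 0.82) = 0.82
((A ∨ C) ∨ B) = max(0.82, 0.61) = 0.82
¬A: Łukasiewicz ¬ gives 1 − 0.35 = 0.65
(((A ∨ C) ∨ B) ∧ ¬A) = min(0.82, 0.65) = 0.65
(((C ∧ B) → C) → (((A ∨ C) ∨ B) ∧ ¬A)): min(1, 1 − 1 + 0.65) = 0.65
¬A: Łukasiewicz ¬ gives 1 − 0.35 = 0.65
¬C: Łukasiewicz ¬ gives 1 − 0.82 = 0.18
(¬A ∧ ¬C) = min(0.65, 0.18) = 0.18
((((C ∧ B) → C) → (((A ∨ C) ∨ B) ∧ ¬A)) ∧ (¬A ∧ ¬C)) = min(0.65, 0.18) = 0.18
¬((((C ∧ B) → C) → (((A ∨ C) ∨ B) ∧ ¬A)) ∧ (¬A ∧ ¬C)): Łukasiewicz ¬ gives 1 − 0.18 = 0.82
¬B: Łukasiewicz ¬ gives 1 − 0.61 = 0.39
(¬B ∨ C) = max(0.39, 0.82) = 0.82
(A → (¬B ∨ C)): min(1, 1 − 0.35 + 0.82) = 1
((A → (¬B ∨ C)) → D): min(1, 1 − 1 + 0.84) = 0.84
(¬((((C ∧ B) → C) → (((A ∨ C) ∨ B) ∧ ¬A)) ∧ (¬A ∧ ¬C)) → ((A → (¬B ∨ C)) → D)): min(1, 1 − 0.82 + 0.84) = 1
((¬((((C ∧ B) → C) → (((A ∨ C) ∨ B) ∧ ¬A)) ∧ (¬A ∧ ¬C)) → ((A → (¬B ∨ C)) → D)) ∧ C) = min(1, 0.82) = 0.82

0.82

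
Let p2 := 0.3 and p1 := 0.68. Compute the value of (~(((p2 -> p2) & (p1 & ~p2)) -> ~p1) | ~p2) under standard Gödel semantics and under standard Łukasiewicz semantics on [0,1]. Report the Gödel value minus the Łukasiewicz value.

Gödel evaluation:
  (p2 -> p2): 0.3 ≤ 0.3, so result = 1
  ~p2: Gödel ¬ of 0.3 = 0 (operand ≠ 0)
  (p1 & ~p2) = min(0.68, 0) = 0
  ((p2 -> p2) & (p1 & ~p2)) = min(1, 0) = 0
  ~p1: Gödel ¬ of 0.68 = 0 (operand ≠ 0)
  (((p2 -> p2) & (p1 & ~p2)) -> ~p1): 0 ≤ 0, so result = 1
  ~(((p2 -> p2) & (p1 & ~p2)) -> ~p1): Gödel ¬ of 1 = 0 (operand ≠ 0)
  ~p2: Gödel ¬ of 0.3 = 0 (operand ≠ 0)
  (~(((p2 -> p2) & (p1 & ~p2)) -> ~p1) | ~p2) = max(0, 0) = 0
  Gödel value = 0
Łukasiewicz evaluation:
  (p2 -> p2): min(1, 1 − 0.3 + 0.3) = 1
  ~p2: Łukasiewicz ¬ gives 1 − 0.3 = 0.7
  (p1 & ~p2) = min(0.68, 0.7) = 0.68
  ((p2 -> p2) & (p1 & ~p2)) = min(1, 0.68) = 0.68
  ~p1: Łukasiewicz ¬ gives 1 − 0.68 = 0.32
  (((p2 -> p2) & (p1 & ~p2)) -> ~p1): min(1, 1 − 0.68 + 0.32) = 0.64
  ~(((p2 -> p2) & (p1 & ~p2)) -> ~p1): Łukasiewicz ¬ gives 1 − 0.64 = 0.36
  ~p2: Łukasiewicz ¬ gives 1 − 0.3 = 0.7
  (~(((p2 -> p2) & (p1 & ~p2)) -> ~p1) | ~p2) = max(0.36, 0.7) = 0.7
  Łukasiewicz value = 0.7
Difference: 0 − 0.7 = -0.70

-0.70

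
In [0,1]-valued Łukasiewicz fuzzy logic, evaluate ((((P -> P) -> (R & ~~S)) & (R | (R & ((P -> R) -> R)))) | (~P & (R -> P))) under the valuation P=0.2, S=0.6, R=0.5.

(P -> P): min(1, 1 − 0.2 + 0.2) = 1
~S: Łukasiewicz ¬ gives 1 − 0.6 = 0.4
~~S: Łukasiewicz ¬ gives 1 − 0.4 = 0.6
(R & ~~S) = min(0.5, 0.6) = 0.5
((P -> P) -> (R & ~~S)): min(1, 1 − 1 + 0.5) = 0.5
(P -> R): min(1, 1 − 0.2 + 0.5) = 1
((P -> R) -> R): min(1, 1 − 1 + 0.5) = 0.5
(R & ((P -> R) -> R)) = min(0.5, 0.5) = 0.5
(R | (R & ((P -> R) -> R))) = max(0.5, 0.5) = 0.5
(((P -> P) -> (R & ~~S)) & (R | (R & ((P -> R) -> R)))) = min(0.5, 0.5) = 0.5
~P: Łukasiewicz ¬ gives 1 − 0.2 = 0.8
(R -> P): min(1, 1 − 0.5 + 0.2) = 0.7
(~P & (R -> P)) = min(0.8, 0.7) = 0.7
((((P -> P) -> (R & ~~S)) & (R | (R & ((P -> R) -> R)))) | (~P & (R -> P))) = max(0.5, 0.7) = 0.7

0.70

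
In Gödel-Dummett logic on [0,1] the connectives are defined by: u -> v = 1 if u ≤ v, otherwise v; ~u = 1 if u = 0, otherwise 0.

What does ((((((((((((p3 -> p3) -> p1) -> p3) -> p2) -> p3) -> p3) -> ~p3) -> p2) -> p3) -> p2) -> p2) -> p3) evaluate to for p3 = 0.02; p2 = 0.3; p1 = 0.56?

(p3 -> p3): 0.02 ≤ 0.02, so result = 1
((p3 -> p3) -> p1): 1 > 0.56, so result = 0.56
(((p3 -> p3) -> p1) -> p3): 0.56 > 0.02, so result = 0.02
((((p3 -> p3) -> p1) -> p3) -> p2): 0.02 ≤ 0.3, so result = 1
(((((p3 -> p3) -> p1) -> p3) -> p2) -> p3): 1 > 0.02, so result = 0.02
((((((p3 -> p3) -> p1) -> p3) -> p2) -> p3) -> p3): 0.02 ≤ 0.02, so result = 1
~p3: Gödel ¬ of 0.02 = 0 (operand ≠ 0)
(((((((p3 -> p3) -> p1) -> p3) -> p2) -> p3) -> p3) -> ~p3): 1 > 0, so result = 0
((((((((p3 -> p3) -> p1) -> p3) -> p2) -> p3) -> p3) -> ~p3) -> p2): 0 ≤ 0.3, so result = 1
(((((((((p3 -> p3) -> p1) -> p3) -> p2) -> p3) -> p3) -> ~p3) -> p2) -> p3): 1 > 0.02, so result = 0.02
((((((((((p3 -> p3) -> p1) -> p3) -> p2) -> p3) -> p3) -> ~p3) -> p2) -> p3) -> p2): 0.02 ≤ 0.3, so result = 1
(((((((((((p3 -> p3) -> p1) -> p3) -> p2) -> p3) -> p3) -> ~p3) -> p2) -> p3) -> p2) -> p2): 1 > 0.3, so result = 0.3
((((((((((((p3 -> p3) -> p1) -> p3) -> p2) -> p3) -> p3) -> ~p3) -> p2) -> p3) -> p2) -> p2) -> p3): 0.3 > 0.02, so result = 0.02

0.02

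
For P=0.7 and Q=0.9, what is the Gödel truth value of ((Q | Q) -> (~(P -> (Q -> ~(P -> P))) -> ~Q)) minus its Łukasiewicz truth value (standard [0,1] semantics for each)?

-0.60

Gödel evaluation:
  (Q | Q) = max(0.9, 0.9) = 0.9
  (P -> P): 0.7 ≤ 0.7, so result = 1
  ~(P -> P): Gödel ¬ of 1 = 0 (operand ≠ 0)
  (Q -> ~(P -> P)): 0.9 > 0, so result = 0
  (P -> (Q -> ~(P -> P))): 0.7 > 0, so result = 0
  ~(P -> (Q -> ~(P -> P))): Gödel ¬ of 0 = 1 (operand is 0)
  ~Q: Gödel ¬ of 0.9 = 0 (operand ≠ 0)
  (~(P -> (Q -> ~(P -> P))) -> ~Q): 1 > 0, so result = 0
  ((Q | Q) -> (~(P -> (Q -> ~(P -> P))) -> ~Q)): 0.9 > 0, so result = 0
  Gödel value = 0
Łukasiewicz evaluation:
  (Q | Q) = max(0.9, 0.9) = 0.9
  (P -> P): min(1, 1 − 0.7 + 0.7) = 1
  ~(P -> P): Łukasiewicz ¬ gives 1 − 1 = 0
  (Q -> ~(P -> P)): min(1, 1 − 0.9 + 0) = 0.1
  (P -> (Q -> ~(P -> P))): min(1, 1 − 0.7 + 0.1) = 0.4
  ~(P -> (Q -> ~(P -> P))): Łukasiewicz ¬ gives 1 − 0.4 = 0.6
  ~Q: Łukasiewicz ¬ gives 1 − 0.9 = 0.1
  (~(P -> (Q -> ~(P -> P))) -> ~Q): min(1, 1 − 0.6 + 0.1) = 0.5
  ((Q | Q) -> (~(P -> (Q -> ~(P -> P))) -> ~Q)): min(1, 1 − 0.9 + 0.5) = 0.6
  Łukasiewicz value = 0.6
Difference: 0 − 0.6 = -0.60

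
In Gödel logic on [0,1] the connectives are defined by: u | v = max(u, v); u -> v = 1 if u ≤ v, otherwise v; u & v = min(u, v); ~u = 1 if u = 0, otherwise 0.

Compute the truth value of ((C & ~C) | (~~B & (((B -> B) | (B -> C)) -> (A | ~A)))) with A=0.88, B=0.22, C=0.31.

~C: Gödel ¬ of 0.31 = 0 (operand ≠ 0)
(C & ~C) = min(0.31, 0) = 0
~B: Gödel ¬ of 0.22 = 0 (operand ≠ 0)
~~B: Gödel ¬ of 0 = 1 (operand is 0)
(B -> B): 0.22 ≤ 0.22, so result = 1
(B -> C): 0.22 ≤ 0.31, so result = 1
((B -> B) | (B -> C)) = max(1, 1) = 1
~A: Gödel ¬ of 0.88 = 0 (operand ≠ 0)
(A | ~A) = max(0.88, 0) = 0.88
(((B -> B) | (B -> C)) -> (A | ~A)): 1 > 0.88, so result = 0.88
(~~B & (((B -> B) | (B -> C)) -> (A | ~A))) = min(1, 0.88) = 0.88
((C & ~C) | (~~B & (((B -> B) | (B -> C)) -> (A | ~A)))) = max(0, 0.88) = 0.88

0.88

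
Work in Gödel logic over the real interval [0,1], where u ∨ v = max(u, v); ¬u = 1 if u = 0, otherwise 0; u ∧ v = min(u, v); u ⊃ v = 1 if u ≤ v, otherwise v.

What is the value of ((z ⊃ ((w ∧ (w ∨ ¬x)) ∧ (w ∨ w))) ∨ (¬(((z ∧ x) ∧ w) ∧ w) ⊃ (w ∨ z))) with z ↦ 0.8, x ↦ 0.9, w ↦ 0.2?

¬x: Gödel ¬ of 0.9 = 0 (operand ≠ 0)
(w ∨ ¬x) = max(0.2, 0) = 0.2
(w ∧ (w ∨ ¬x)) = min(0.2, 0.2) = 0.2
(w ∨ w) = max(0.2, 0.2) = 0.2
((w ∧ (w ∨ ¬x)) ∧ (w ∨ w)) = min(0.2, 0.2) = 0.2
(z ⊃ ((w ∧ (w ∨ ¬x)) ∧ (w ∨ w))): 0.8 > 0.2, so result = 0.2
(z ∧ x) = min(0.8, 0.9) = 0.8
((z ∧ x) ∧ w) = min(0.8, 0.2) = 0.2
(((z ∧ x) ∧ w) ∧ w) = min(0.2, 0.2) = 0.2
¬(((z ∧ x) ∧ w) ∧ w): Gödel ¬ of 0.2 = 0 (operand ≠ 0)
(w ∨ z) = max(0.2, 0.8) = 0.8
(¬(((z ∧ x) ∧ w) ∧ w) ⊃ (w ∨ z)): 0 ≤ 0.8, so result = 1
((z ⊃ ((w ∧ (w ∨ ¬x)) ∧ (w ∨ w))) ∨ (¬(((z ∧ x) ∧ w) ∧ w) ⊃ (w ∨ z))) = max(0.2, 1) = 1

1.00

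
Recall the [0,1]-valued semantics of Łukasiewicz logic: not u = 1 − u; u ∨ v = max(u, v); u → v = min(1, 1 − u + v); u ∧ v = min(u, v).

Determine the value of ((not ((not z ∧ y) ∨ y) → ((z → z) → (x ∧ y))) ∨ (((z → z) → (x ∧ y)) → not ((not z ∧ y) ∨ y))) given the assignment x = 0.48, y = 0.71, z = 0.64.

not z: Łukasiewicz ¬ gives 1 − 0.64 = 0.36
(not z ∧ y) = min(0.36, 0.71) = 0.36
((not z ∧ y) ∨ y) = max(0.36, 0.71) = 0.71
not ((not z ∧ y) ∨ y): Łukasiewicz ¬ gives 1 − 0.71 = 0.29
(z → z): min(1, 1 − 0.64 + 0.64) = 1
(x ∧ y) = min(0.48, 0.71) = 0.48
((z → z) → (x ∧ y)): min(1, 1 − 1 + 0.48) = 0.48
(not ((not z ∧ y) ∨ y) → ((z → z) → (x ∧ y))): min(1, 1 − 0.29 + 0.48) = 1
(z → z): min(1, 1 − 0.64 + 0.64) = 1
(x ∧ y) = min(0.48, 0.71) = 0.48
((z → z) → (x ∧ y)): min(1, 1 − 1 + 0.48) = 0.48
not z: Łukasiewicz ¬ gives 1 − 0.64 = 0.36
(not z ∧ y) = min(0.36, 0.71) = 0.36
((not z ∧ y) ∨ y) = max(0.36, 0.71) = 0.71
not ((not z ∧ y) ∨ y): Łukasiewicz ¬ gives 1 − 0.71 = 0.29
(((z → z) → (x ∧ y)) → not ((not z ∧ y) ∨ y)): min(1, 1 − 0.48 + 0.29) = 0.81
((not ((not z ∧ y) ∨ y) → ((z → z) → (x ∧ y))) ∨ (((z → z) → (x ∧ y)) → not ((not z ∧ y) ∨ y))) = max(1, 0.81) = 1

1.00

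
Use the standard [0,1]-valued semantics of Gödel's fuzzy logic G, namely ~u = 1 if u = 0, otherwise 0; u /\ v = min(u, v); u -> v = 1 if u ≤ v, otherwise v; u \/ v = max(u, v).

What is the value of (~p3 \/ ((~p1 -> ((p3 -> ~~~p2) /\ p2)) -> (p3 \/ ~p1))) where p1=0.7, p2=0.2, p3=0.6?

0.60

~p3: Gödel ¬ of 0.6 = 0 (operand ≠ 0)
~p1: Gödel ¬ of 0.7 = 0 (operand ≠ 0)
~p2: Gödel ¬ of 0.2 = 0 (operand ≠ 0)
~~p2: Gödel ¬ of 0 = 1 (operand is 0)
~~~p2: Gödel ¬ of 1 = 0 (operand ≠ 0)
(p3 -> ~~~p2): 0.6 > 0, so result = 0
((p3 -> ~~~p2) /\ p2) = min(0, 0.2) = 0
(~p1 -> ((p3 -> ~~~p2) /\ p2)): 0 ≤ 0, so result = 1
~p1: Gödel ¬ of 0.7 = 0 (operand ≠ 0)
(p3 \/ ~p1) = max(0.6, 0) = 0.6
((~p1 -> ((p3 -> ~~~p2) /\ p2)) -> (p3 \/ ~p1)): 1 > 0.6, so result = 0.6
(~p3 \/ ((~p1 -> ((p3 -> ~~~p2) /\ p2)) -> (p3 \/ ~p1))) = max(0, 0.6) = 0.6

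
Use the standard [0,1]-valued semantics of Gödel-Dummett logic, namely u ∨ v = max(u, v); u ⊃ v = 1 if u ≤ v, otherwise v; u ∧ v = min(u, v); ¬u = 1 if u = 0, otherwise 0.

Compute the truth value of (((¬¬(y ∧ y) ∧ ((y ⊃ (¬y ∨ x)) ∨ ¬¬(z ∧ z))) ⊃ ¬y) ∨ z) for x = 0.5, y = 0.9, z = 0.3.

0.30

(y ∧ y) = min(0.9, 0.9) = 0.9
¬(y ∧ y): Gödel ¬ of 0.9 = 0 (operand ≠ 0)
¬¬(y ∧ y): Gödel ¬ of 0 = 1 (operand is 0)
¬y: Gödel ¬ of 0.9 = 0 (operand ≠ 0)
(¬y ∨ x) = max(0, 0.5) = 0.5
(y ⊃ (¬y ∨ x)): 0.9 > 0.5, so result = 0.5
(z ∧ z) = min(0.3, 0.3) = 0.3
¬(z ∧ z): Gödel ¬ of 0.3 = 0 (operand ≠ 0)
¬¬(z ∧ z): Gödel ¬ of 0 = 1 (operand is 0)
((y ⊃ (¬y ∨ x)) ∨ ¬¬(z ∧ z)) = max(0.5, 1) = 1
(¬¬(y ∧ y) ∧ ((y ⊃ (¬y ∨ x)) ∨ ¬¬(z ∧ z))) = min(1, 1) = 1
¬y: Gödel ¬ of 0.9 = 0 (operand ≠ 0)
((¬¬(y ∧ y) ∧ ((y ⊃ (¬y ∨ x)) ∨ ¬¬(z ∧ z))) ⊃ ¬y): 1 > 0, so result = 0
(((¬¬(y ∧ y) ∧ ((y ⊃ (¬y ∨ x)) ∨ ¬¬(z ∧ z))) ⊃ ¬y) ∨ z) = max(0, 0.3) = 0.3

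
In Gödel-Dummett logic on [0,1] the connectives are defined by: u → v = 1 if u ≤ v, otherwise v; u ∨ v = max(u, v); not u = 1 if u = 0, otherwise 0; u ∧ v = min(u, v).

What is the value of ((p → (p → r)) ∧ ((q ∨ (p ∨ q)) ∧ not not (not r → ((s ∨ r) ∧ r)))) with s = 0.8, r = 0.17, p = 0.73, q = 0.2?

0.17

(p → r): 0.73 > 0.17, so result = 0.17
(p → (p → r)): 0.73 > 0.17, so result = 0.17
(p ∨ q) = max(0.73, 0.2) = 0.73
(q ∨ (p ∨ q)) = max(0.2, 0.73) = 0.73
not r: Gödel ¬ of 0.17 = 0 (operand ≠ 0)
(s ∨ r) = max(0.8, 0.17) = 0.8
((s ∨ r) ∧ r) = min(0.8, 0.17) = 0.17
(not r → ((s ∨ r) ∧ r)): 0 ≤ 0.17, so result = 1
not (not r → ((s ∨ r) ∧ r)): Gödel ¬ of 1 = 0 (operand ≠ 0)
not not (not r → ((s ∨ r) ∧ r)): Gödel ¬ of 0 = 1 (operand is 0)
((q ∨ (p ∨ q)) ∧ not not (not r → ((s ∨ r) ∧ r))) = min(0.73, 1) = 0.73
((p → (p → r)) ∧ ((q ∨ (p ∨ q)) ∧ not not (not r → ((s ∨ r) ∧ r)))) = min(0.17, 0.73) = 0.17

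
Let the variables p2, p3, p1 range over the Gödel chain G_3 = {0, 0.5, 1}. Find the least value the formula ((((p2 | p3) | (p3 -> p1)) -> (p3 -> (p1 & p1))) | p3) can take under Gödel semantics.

The minimum is attained at p2 = 0, p3 = 0.5, p1 = 0:
  (p2 | p3) = max(0, 0.5) = 0.5
  (p3 -> p1): 0.5 > 0, so result = 0
  ((p2 | p3) | (p3 -> p1)) = max(0.5, 0) = 0.5
  (p1 & p1) = min(0, 0) = 0
  (p3 -> (p1 & p1)): 0.5 > 0, so result = 0
  (((p2 | p3) | (p3 -> p1)) -> (p3 -> (p1 & p1))): 0.5 > 0, so result = 0
  ((((p2 | p3) | (p3 -> p1)) -> (p3 -> (p1 & p1))) | p3) = max(0, 0.5) = 0.5
Checking all 27 assignments confirms none give a value below 0.50.

0.50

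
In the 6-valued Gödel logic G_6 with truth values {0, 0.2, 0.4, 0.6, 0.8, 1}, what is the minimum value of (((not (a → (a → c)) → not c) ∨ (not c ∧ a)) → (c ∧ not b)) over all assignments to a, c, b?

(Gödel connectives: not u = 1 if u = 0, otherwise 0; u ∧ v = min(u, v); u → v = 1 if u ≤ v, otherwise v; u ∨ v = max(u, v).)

The minimum is attained at a = 0, c = 0, b = 0:
  (a → c): 0 ≤ 0, so result = 1
  (a → (a → c)): 0 ≤ 1, so result = 1
  not (a → (a → c)): Gödel ¬ of 1 = 0 (operand ≠ 0)
  not c: Gödel ¬ of 0 = 1 (operand is 0)
  (not (a → (a → c)) → not c): 0 ≤ 1, so result = 1
  not c: Gödel ¬ of 0 = 1 (operand is 0)
  (not c ∧ a) = min(1, 0) = 0
  ((not (a → (a → c)) → not c) ∨ (not c ∧ a)) = max(1, 0) = 1
  not b: Gödel ¬ of 0 = 1 (operand is 0)
  (c ∧ not b) = min(0, 1) = 0
  (((not (a → (a → c)) → not c) ∨ (not c ∧ a)) → (c ∧ not b)): 1 > 0, so result = 0
Checking all 216 assignments confirms none give a value below 0.00.

0.00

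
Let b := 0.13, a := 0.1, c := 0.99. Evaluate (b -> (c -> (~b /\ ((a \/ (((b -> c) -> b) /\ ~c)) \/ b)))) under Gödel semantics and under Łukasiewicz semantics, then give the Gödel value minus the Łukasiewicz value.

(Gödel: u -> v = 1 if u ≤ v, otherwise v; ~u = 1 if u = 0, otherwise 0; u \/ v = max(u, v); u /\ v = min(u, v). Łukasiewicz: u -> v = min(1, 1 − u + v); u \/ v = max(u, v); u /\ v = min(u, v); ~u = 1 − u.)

Gödel evaluation:
  ~b: Gödel ¬ of 0.13 = 0 (operand ≠ 0)
  (b -> c): 0.13 ≤ 0.99, so result = 1
  ((b -> c) -> b): 1 > 0.13, so result = 0.13
  ~c: Gödel ¬ of 0.99 = 0 (operand ≠ 0)
  (((b -> c) -> b) /\ ~c) = min(0.13, 0) = 0
  (a \/ (((b -> c) -> b) /\ ~c)) = max(0.1, 0) = 0.1
  ((a \/ (((b -> c) -> b) /\ ~c)) \/ b) = max(0.1, 0.13) = 0.13
  (~b /\ ((a \/ (((b -> c) -> b) /\ ~c)) \/ b)) = min(0, 0.13) = 0
  (c -> (~b /\ ((a \/ (((b -> c) -> b) /\ ~c)) \/ b))): 0.99 > 0, so result = 0
  (b -> (c -> (~b /\ ((a \/ (((b -> c) -> b) /\ ~c)) \/ b)))): 0.13 > 0, so result = 0
  Gödel value = 0
Łukasiewicz evaluation:
  ~b: Łukasiewicz ¬ gives 1 − 0.13 = 0.87
  (b -> c): min(1, 1 − 0.13 + 0.99) = 1
  ((b -> c) -> b): min(1, 1 − 1 + 0.13) = 0.13
  ~c: Łukasiewicz ¬ gives 1 − 0.99 = 0.01
  (((b -> c) -> b) /\ ~c) = min(0.13, 0.01) = 0.01
  (a \/ (((b -> c) -> b) /\ ~c)) = max(0.1, 0.01) = 0.1
  ((a \/ (((b -> c) -> b) /\ ~c)) \/ b) = max(0.1, 0.13) = 0.13
  (~b /\ ((a \/ (((b -> c) -> b) /\ ~c)) \/ b)) = min(0.87, 0.13) = 0.13
  (c -> (~b /\ ((a \/ (((b -> c) -> b) /\ ~c)) \/ b))): min(1, 1 − 0.99 + 0.13) = 0.14
  (b -> (c -> (~b /\ ((a \/ (((b -> c) -> b) /\ ~c)) \/ b)))): min(1, 1 − 0.13 + 0.14) = 1
  Łukasiewicz value = 1
Difference: 0 − 1 = -1.00

-1.00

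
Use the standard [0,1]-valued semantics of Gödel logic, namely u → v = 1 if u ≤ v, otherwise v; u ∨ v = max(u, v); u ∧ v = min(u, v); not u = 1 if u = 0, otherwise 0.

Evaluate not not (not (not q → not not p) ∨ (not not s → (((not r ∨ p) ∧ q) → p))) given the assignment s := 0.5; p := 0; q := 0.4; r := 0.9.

not q: Gödel ¬ of 0.4 = 0 (operand ≠ 0)
not p: Gödel ¬ of 0 = 1 (operand is 0)
not not p: Gödel ¬ of 1 = 0 (operand ≠ 0)
(not q → not not p): 0 ≤ 0, so result = 1
not (not q → not not p): Gödel ¬ of 1 = 0 (operand ≠ 0)
not s: Gödel ¬ of 0.5 = 0 (operand ≠ 0)
not not s: Gödel ¬ of 0 = 1 (operand is 0)
not r: Gödel ¬ of 0.9 = 0 (operand ≠ 0)
(not r ∨ p) = max(0, 0) = 0
((not r ∨ p) ∧ q) = min(0, 0.4) = 0
(((not r ∨ p) ∧ q) → p): 0 ≤ 0, so result = 1
(not not s → (((not r ∨ p) ∧ q) → p)): 1 ≤ 1, so result = 1
(not (not q → not not p) ∨ (not not s → (((not r ∨ p) ∧ q) → p))) = max(0, 1) = 1
not (not (not q → not not p) ∨ (not not s → (((not r ∨ p) ∧ q) → p))): Gödel ¬ of 1 = 0 (operand ≠ 0)
not not (not (not q → not not p) ∨ (not not s → (((not r ∨ p) ∧ q) → p))): Gödel ¬ of 0 = 1 (operand is 0)

1.00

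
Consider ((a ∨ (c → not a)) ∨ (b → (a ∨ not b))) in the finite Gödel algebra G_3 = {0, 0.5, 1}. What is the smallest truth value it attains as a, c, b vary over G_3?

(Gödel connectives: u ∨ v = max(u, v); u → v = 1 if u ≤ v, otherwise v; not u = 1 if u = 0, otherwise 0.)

The minimum is attained at a = 0.5, c = 0.5, b = 1:
  not a: Gödel ¬ of 0.5 = 0 (operand ≠ 0)
  (c → not a): 0.5 > 0, so result = 0
  (a ∨ (c → not a)) = max(0.5, 0) = 0.5
  not b: Gödel ¬ of 1 = 0 (operand ≠ 0)
  (a ∨ not b) = max(0.5, 0) = 0.5
  (b → (a ∨ not b)): 1 > 0.5, so result = 0.5
  ((a ∨ (c → not a)) ∨ (b → (a ∨ not b))) = max(0.5, 0.5) = 0.5
Checking all 27 assignments confirms none give a value below 0.50.

0.50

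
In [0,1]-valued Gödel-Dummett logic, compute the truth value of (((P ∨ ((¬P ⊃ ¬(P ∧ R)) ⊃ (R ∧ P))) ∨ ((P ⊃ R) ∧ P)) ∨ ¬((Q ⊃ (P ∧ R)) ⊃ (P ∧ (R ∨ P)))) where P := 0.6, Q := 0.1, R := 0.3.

¬P: Gödel ¬ of 0.6 = 0 (operand ≠ 0)
(P ∧ R) = min(0.6, 0.3) = 0.3
¬(P ∧ R): Gödel ¬ of 0.3 = 0 (operand ≠ 0)
(¬P ⊃ ¬(P ∧ R)): 0 ≤ 0, so result = 1
(R ∧ P) = min(0.3, 0.6) = 0.3
((¬P ⊃ ¬(P ∧ R)) ⊃ (R ∧ P)): 1 > 0.3, so result = 0.3
(P ∨ ((¬P ⊃ ¬(P ∧ R)) ⊃ (R ∧ P))) = max(0.6, 0.3) = 0.6
(P ⊃ R): 0.6 > 0.3, so result = 0.3
((P ⊃ R) ∧ P) = min(0.3, 0.6) = 0.3
((P ∨ ((¬P ⊃ ¬(P ∧ R)) ⊃ (R ∧ P))) ∨ ((P ⊃ R) ∧ P)) = max(0.6, 0.3) = 0.6
(P ∧ R) = min(0.6, 0.3) = 0.3
(Q ⊃ (P ∧ R)): 0.1 ≤ 0.3, so result = 1
(R ∨ P) = max(0.3, 0.6) = 0.6
(P ∧ (R ∨ P)) = min(0.6, 0.6) = 0.6
((Q ⊃ (P ∧ R)) ⊃ (P ∧ (R ∨ P))): 1 > 0.6, so result = 0.6
¬((Q ⊃ (P ∧ R)) ⊃ (P ∧ (R ∨ P))): Gödel ¬ of 0.6 = 0 (operand ≠ 0)
(((P ∨ ((¬P ⊃ ¬(P ∧ R)) ⊃ (R ∧ P))) ∨ ((P ⊃ R) ∧ P)) ∨ ¬((Q ⊃ (P ∧ R)) ⊃ (P ∧ (R ∨ P)))) = max(0.6, 0) = 0.6

0.60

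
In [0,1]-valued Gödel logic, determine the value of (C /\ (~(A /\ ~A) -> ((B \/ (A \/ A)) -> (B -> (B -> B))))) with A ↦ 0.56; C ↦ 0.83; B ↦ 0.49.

0.83

~A: Gödel ¬ of 0.56 = 0 (operand ≠ 0)
(A /\ ~A) = min(0.56, 0) = 0
~(A /\ ~A): Gödel ¬ of 0 = 1 (operand is 0)
(A \/ A) = max(0.56, 0.56) = 0.56
(B \/ (A \/ A)) = max(0.49, 0.56) = 0.56
(B -> B): 0.49 ≤ 0.49, so result = 1
(B -> (B -> B)): 0.49 ≤ 1, so result = 1
((B \/ (A \/ A)) -> (B -> (B -> B))): 0.56 ≤ 1, so result = 1
(~(A /\ ~A) -> ((B \/ (A \/ A)) -> (B -> (B -> B)))): 1 ≤ 1, so result = 1
(C /\ (~(A /\ ~A) -> ((B \/ (A \/ A)) -> (B -> (B -> B))))) = min(0.83, 1) = 0.83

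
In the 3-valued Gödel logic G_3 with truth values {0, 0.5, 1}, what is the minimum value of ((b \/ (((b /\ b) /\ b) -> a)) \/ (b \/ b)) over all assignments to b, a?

0.50

The minimum is attained at b = 0.5, a = 0:
  (b /\ b) = min(0.5, 0.5) = 0.5
  ((b /\ b) /\ b) = min(0.5, 0.5) = 0.5
  (((b /\ b) /\ b) -> a): 0.5 > 0, so result = 0
  (b \/ (((b /\ b) /\ b) -> a)) = max(0.5, 0) = 0.5
  (b \/ b) = max(0.5, 0.5) = 0.5
  ((b \/ (((b /\ b) /\ b) -> a)) \/ (b \/ b)) = max(0.5, 0.5) = 0.5
Checking all 9 assignments confirms none give a value below 0.50.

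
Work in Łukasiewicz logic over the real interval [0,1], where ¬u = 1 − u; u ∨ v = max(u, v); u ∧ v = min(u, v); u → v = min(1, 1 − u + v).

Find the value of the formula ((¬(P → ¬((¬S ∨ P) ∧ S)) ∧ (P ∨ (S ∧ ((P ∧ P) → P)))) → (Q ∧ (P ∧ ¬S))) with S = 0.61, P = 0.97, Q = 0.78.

0.81

¬S: Łukasiewicz ¬ gives 1 − 0.61 = 0.39
(¬S ∨ P) = max(0.39, 0.97) = 0.97
((¬S ∨ P) ∧ S) = min(0.97, 0.61) = 0.61
¬((¬S ∨ P) ∧ S): Łukasiewicz ¬ gives 1 − 0.61 = 0.39
(P → ¬((¬S ∨ P) ∧ S)): min(1, 1 − 0.97 + 0.39) = 0.42
¬(P → ¬((¬S ∨ P) ∧ S)): Łukasiewicz ¬ gives 1 − 0.42 = 0.58
(P ∧ P) = min(0.97, 0.97) = 0.97
((P ∧ P) → P): min(1, 1 − 0.97 + 0.97) = 1
(S ∧ ((P ∧ P) → P)) = min(0.61, 1) = 0.61
(P ∨ (S ∧ ((P ∧ P) → P))) = max(0.97, 0.61) = 0.97
(¬(P → ¬((¬S ∨ P) ∧ S)) ∧ (P ∨ (S ∧ ((P ∧ P) → P)))) = min(0.58, 0.97) = 0.58
¬S: Łukasiewicz ¬ gives 1 − 0.61 = 0.39
(P ∧ ¬S) = min(0.97, 0.39) = 0.39
(Q ∧ (P ∧ ¬S)) = min(0.78, 0.39) = 0.39
((¬(P → ¬((¬S ∨ P) ∧ S)) ∧ (P ∨ (S ∧ ((P ∧ P) → P)))) → (Q ∧ (P ∧ ¬S))): min(1, 1 − 0.58 + 0.39) = 0.81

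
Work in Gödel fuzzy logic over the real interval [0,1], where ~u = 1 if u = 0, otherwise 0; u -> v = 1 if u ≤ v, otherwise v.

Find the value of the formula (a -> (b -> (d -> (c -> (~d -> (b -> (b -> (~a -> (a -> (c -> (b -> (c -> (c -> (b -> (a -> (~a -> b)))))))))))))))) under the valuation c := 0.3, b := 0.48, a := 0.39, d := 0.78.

1.00

~d: Gödel ¬ of 0.78 = 0 (operand ≠ 0)
~a: Gödel ¬ of 0.39 = 0 (operand ≠ 0)
~a: Gödel ¬ of 0.39 = 0 (operand ≠ 0)
(~a -> b): 0 ≤ 0.48, so result = 1
(a -> (~a -> b)): 0.39 ≤ 1, so result = 1
(b -> (a -> (~a -> b))): 0.48 ≤ 1, so result = 1
(c -> (b -> (a -> (~a -> b)))): 0.3 ≤ 1, so result = 1
(c -> (c -> (b -> (a -> (~a -> b))))): 0.3 ≤ 1, so result = 1
(b -> (c -> (c -> (b -> (a -> (~a -> b)))))): 0.48 ≤ 1, so result = 1
(c -> (b -> (c -> (c -> (b -> (a -> (~a -> b))))))): 0.3 ≤ 1, so result = 1
(a -> (c -> (b -> (c -> (c -> (b -> (a -> (~a -> b)))))))): 0.39 ≤ 1, so result = 1
(~a -> (a -> (c -> (b -> (c -> (c -> (b -> (a -> (~a -> b))))))))): 0 ≤ 1, so result = 1
(b -> (~a -> (a -> (c -> (b -> (c -> (c -> (b -> (a -> (~a -> b)))))))))): 0.48 ≤ 1, so result = 1
(b -> (b -> (~a -> (a -> (c -> (b -> (c -> (c -> (b -> (a -> (~a -> b))))))))))): 0.48 ≤ 1, so result = 1
(~d -> (b -> (b -> (~a -> (a -> (c -> (b -> (c -> (c -> (b -> (a -> (~a -> b)))))))))))): 0 ≤ 1, so result = 1
(c -> (~d -> (b -> (b -> (~a -> (a -> (c -> (b -> (c -> (c -> (b -> (a -> (~a -> b))))))))))))): 0.3 ≤ 1, so result = 1
(d -> (c -> (~d -> (b -> (b -> (~a -> (a -> (c -> (b -> (c -> (c -> (b -> (a -> (~a -> b)))))))))))))): 0.78 ≤ 1, so result = 1
(b -> (d -> (c -> (~d -> (b -> (b -> (~a -> (a -> (c -> (b -> (c -> (c -> (b -> (a -> (~a -> b))))))))))))))): 0.48 ≤ 1, so result = 1
(a -> (b -> (d -> (c -> (~d -> (b -> (b -> (~a -> (a -> (c -> (b -> (c -> (c -> (b -> (a -> (~a -> b)))))))))))))))): 0.39 ≤ 1, so result = 1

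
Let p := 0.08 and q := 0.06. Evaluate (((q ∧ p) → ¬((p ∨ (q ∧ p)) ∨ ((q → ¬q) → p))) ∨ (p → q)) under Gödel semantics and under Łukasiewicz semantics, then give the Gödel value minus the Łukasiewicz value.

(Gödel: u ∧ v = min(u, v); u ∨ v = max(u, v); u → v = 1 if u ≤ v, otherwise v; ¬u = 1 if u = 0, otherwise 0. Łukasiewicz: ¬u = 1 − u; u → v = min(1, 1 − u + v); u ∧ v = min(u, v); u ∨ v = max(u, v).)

-0.94

Gödel evaluation:
  (q ∧ p) = min(0.06, 0.08) = 0.06
  (q ∧ p) = min(0.06, 0.08) = 0.06
  (p ∨ (q ∧ p)) = max(0.08, 0.06) = 0.08
  ¬q: Gödel ¬ of 0.06 = 0 (operand ≠ 0)
  (q → ¬q): 0.06 > 0, so result = 0
  ((q → ¬q) → p): 0 ≤ 0.08, so result = 1
  ((p ∨ (q ∧ p)) ∨ ((q → ¬q) → p)) = max(0.08, 1) = 1
  ¬((p ∨ (q ∧ p)) ∨ ((q → ¬q) → p)): Gödel ¬ of 1 = 0 (operand ≠ 0)
  ((q ∧ p) → ¬((p ∨ (q ∧ p)) ∨ ((q → ¬q) → p))): 0.06 > 0, so result = 0
  (p → q): 0.08 > 0.06, so result = 0.06
  (((q ∧ p) → ¬((p ∨ (q ∧ p)) ∨ ((q → ¬q) → p))) ∨ (p → q)) = max(0, 0.06) = 0.06
  Gödel value = 0.06
Łukasiewicz evaluation:
  (q ∧ p) = min(0.06, 0.08) = 0.06
  (q ∧ p) = min(0.06, 0.08) = 0.06
  (p ∨ (q ∧ p)) = max(0.08, 0.06) = 0.08
  ¬q: Łukasiewicz ¬ gives 1 − 0.06 = 0.94
  (q → ¬q): min(1, 1 − 0.06 + 0.94) = 1
  ((q → ¬q) → p): min(1, 1 − 1 + 0.08) = 0.08
  ((p ∨ (q ∧ p)) ∨ ((q → ¬q) → p)) = max(0.08, 0.08) = 0.08
  ¬((p ∨ (q ∧ p)) ∨ ((q → ¬q) → p)): Łukasiewicz ¬ gives 1 − 0.08 = 0.92
  ((q ∧ p) → ¬((p ∨ (q ∧ p)) ∨ ((q → ¬q) → p))): min(1, 1 − 0.06 + 0.92) = 1
  (p → q): min(1, 1 − 0.08 + 0.06) = 0.98
  (((q ∧ p) → ¬((p ∨ (q ∧ p)) ∨ ((q → ¬q) → p))) ∨ (p → q)) = max(1, 0.98) = 1
  Łukasiewicz value = 1
Difference: 0.06 − 1 = -0.94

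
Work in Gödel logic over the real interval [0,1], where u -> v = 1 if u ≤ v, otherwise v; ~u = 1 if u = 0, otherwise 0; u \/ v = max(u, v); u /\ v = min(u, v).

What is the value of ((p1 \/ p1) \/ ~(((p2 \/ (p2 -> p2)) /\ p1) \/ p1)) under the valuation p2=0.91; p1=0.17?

(p1 \/ p1) = max(0.17, 0.17) = 0.17
(p2 -> p2): 0.91 ≤ 0.91, so result = 1
(p2 \/ (p2 -> p2)) = max(0.91, 1) = 1
((p2 \/ (p2 -> p2)) /\ p1) = min(1, 0.17) = 0.17
(((p2 \/ (p2 -> p2)) /\ p1) \/ p1) = max(0.17, 0.17) = 0.17
~(((p2 \/ (p2 -> p2)) /\ p1) \/ p1): Gödel ¬ of 0.17 = 0 (operand ≠ 0)
((p1 \/ p1) \/ ~(((p2 \/ (p2 -> p2)) /\ p1) \/ p1)) = max(0.17, 0) = 0.17

0.17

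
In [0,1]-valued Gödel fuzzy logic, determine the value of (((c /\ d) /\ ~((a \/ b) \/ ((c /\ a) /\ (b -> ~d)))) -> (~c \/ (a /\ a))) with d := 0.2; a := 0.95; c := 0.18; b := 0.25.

1.00

(c /\ d) = min(0.18, 0.2) = 0.18
(a \/ b) = max(0.95, 0.25) = 0.95
(c /\ a) = min(0.18, 0.95) = 0.18
~d: Gödel ¬ of 0.2 = 0 (operand ≠ 0)
(b -> ~d): 0.25 > 0, so result = 0
((c /\ a) /\ (b -> ~d)) = min(0.18, 0) = 0
((a \/ b) \/ ((c /\ a) /\ (b -> ~d))) = max(0.95, 0) = 0.95
~((a \/ b) \/ ((c /\ a) /\ (b -> ~d))): Gödel ¬ of 0.95 = 0 (operand ≠ 0)
((c /\ d) /\ ~((a \/ b) \/ ((c /\ a) /\ (b -> ~d)))) = min(0.18, 0) = 0
~c: Gödel ¬ of 0.18 = 0 (operand ≠ 0)
(a /\ a) = min(0.95, 0.95) = 0.95
(~c \/ (a /\ a)) = max(0, 0.95) = 0.95
(((c /\ d) /\ ~((a \/ b) \/ ((c /\ a) /\ (b -> ~d)))) -> (~c \/ (a /\ a))): 0 ≤ 0.95, so result = 1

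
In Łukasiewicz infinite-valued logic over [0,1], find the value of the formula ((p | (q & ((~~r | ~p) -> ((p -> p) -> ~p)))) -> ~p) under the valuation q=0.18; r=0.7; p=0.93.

~r: Łukasiewicz ¬ gives 1 − 0.7 = 0.3
~~r: Łukasiewicz ¬ gives 1 − 0.3 = 0.7
~p: Łukasiewicz ¬ gives 1 − 0.93 = 0.07
(~~r | ~p) = max(0.7, 0.07) = 0.7
(p -> p): min(1, 1 − 0.93 + 0.93) = 1
~p: Łukasiewicz ¬ gives 1 − 0.93 = 0.07
((p -> p) -> ~p): min(1, 1 − 1 + 0.07) = 0.07
((~~r | ~p) -> ((p -> p) -> ~p)): min(1, 1 − 0.7 + 0.07) = 0.37
(q & ((~~r | ~p) -> ((p -> p) -> ~p))) = min(0.18, 0.37) = 0.18
(p | (q & ((~~r | ~p) -> ((p -> p) -> ~p)))) = max(0.93, 0.18) = 0.93
~p: Łukasiewicz ¬ gives 1 − 0.93 = 0.07
((p | (q & ((~~r | ~p) -> ((p -> p) -> ~p)))) -> ~p): min(1, 1 − 0.93 + 0.07) = 0.14

0.14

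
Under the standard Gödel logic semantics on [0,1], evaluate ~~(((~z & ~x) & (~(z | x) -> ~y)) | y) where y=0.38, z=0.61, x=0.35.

1.00

~z: Gödel ¬ of 0.61 = 0 (operand ≠ 0)
~x: Gödel ¬ of 0.35 = 0 (operand ≠ 0)
(~z & ~x) = min(0, 0) = 0
(z | x) = max(0.61, 0.35) = 0.61
~(z | x): Gödel ¬ of 0.61 = 0 (operand ≠ 0)
~y: Gödel ¬ of 0.38 = 0 (operand ≠ 0)
(~(z | x) -> ~y): 0 ≤ 0, so result = 1
((~z & ~x) & (~(z | x) -> ~y)) = min(0, 1) = 0
(((~z & ~x) & (~(z | x) -> ~y)) | y) = max(0, 0.38) = 0.38
~(((~z & ~x) & (~(z | x) -> ~y)) | y): Gödel ¬ of 0.38 = 0 (operand ≠ 0)
~~(((~z & ~x) & (~(z | x) -> ~y)) | y): Gödel ¬ of 0 = 1 (operand is 0)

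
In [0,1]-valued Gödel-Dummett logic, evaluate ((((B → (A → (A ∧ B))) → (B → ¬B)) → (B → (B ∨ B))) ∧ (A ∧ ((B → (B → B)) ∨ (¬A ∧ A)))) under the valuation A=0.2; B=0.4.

(A ∧ B) = min(0.2, 0.4) = 0.2
(A → (A ∧ B)): 0.2 ≤ 0.2, so result = 1
(B → (A → (A ∧ B))): 0.4 ≤ 1, so result = 1
¬B: Gödel ¬ of 0.4 = 0 (operand ≠ 0)
(B → ¬B): 0.4 > 0, so result = 0
((B → (A → (A ∧ B))) → (B → ¬B)): 1 > 0, so result = 0
(B ∨ B) = max(0.4, 0.4) = 0.4
(B → (B ∨ B)): 0.4 ≤ 0.4, so result = 1
(((B → (A → (A ∧ B))) → (B → ¬B)) → (B → (B ∨ B))): 0 ≤ 1, so result = 1
(B → B): 0.4 ≤ 0.4, so result = 1
(B → (B → B)): 0.4 ≤ 1, so result = 1
¬A: Gödel ¬ of 0.2 = 0 (operand ≠ 0)
(¬A ∧ A) = min(0, 0.2) = 0
((B → (B → B)) ∨ (¬A ∧ A)) = max(1, 0) = 1
(A ∧ ((B → (B → B)) ∨ (¬A ∧ A))) = min(0.2, 1) = 0.2
((((B → (A → (A ∧ B))) → (B → ¬B)) → (B → (B ∨ B))) ∧ (A ∧ ((B → (B → B)) ∨ (¬A ∧ A)))) = min(1, 0.2) = 0.2

0.20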